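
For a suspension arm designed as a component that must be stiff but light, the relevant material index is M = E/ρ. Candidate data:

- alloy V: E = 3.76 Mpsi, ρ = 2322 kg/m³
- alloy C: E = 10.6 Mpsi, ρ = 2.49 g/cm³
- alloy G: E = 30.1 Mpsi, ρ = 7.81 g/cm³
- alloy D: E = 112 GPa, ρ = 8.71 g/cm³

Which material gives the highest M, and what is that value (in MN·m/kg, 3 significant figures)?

alloy C, M = 29.4 MN·m/kg

In SI units:
  alloy V: E = 25.92 GPa, ρ = 2322 kg/m³
  alloy C: E = 73.08 GPa, ρ = 2490 kg/m³
  alloy G: E = 207.5 GPa, ρ = 7810 kg/m³
  alloy D: E = 112.0 GPa, ρ = 8710 kg/m³
  alloy C: M = 29.4 MN·m/kg
  alloy G: M = 26.6 MN·m/kg
  alloy D: M = 12.9 MN·m/kg
  alloy V: M = 11.2 MN·m/kg
The maximum is for alloy C.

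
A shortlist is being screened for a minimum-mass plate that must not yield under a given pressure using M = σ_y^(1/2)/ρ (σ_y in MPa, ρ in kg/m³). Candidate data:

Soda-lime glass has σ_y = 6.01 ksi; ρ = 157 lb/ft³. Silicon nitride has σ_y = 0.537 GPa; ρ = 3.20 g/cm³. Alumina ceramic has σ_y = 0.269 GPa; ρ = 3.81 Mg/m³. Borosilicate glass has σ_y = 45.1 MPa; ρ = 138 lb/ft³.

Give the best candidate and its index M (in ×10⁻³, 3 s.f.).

In SI units:
  soda-lime glass: σ_y = 41.44 MPa, ρ = 2515 kg/m³
  silicon nitride: σ_y = 537.0 MPa, ρ = 3200 kg/m³
  alumina ceramic: σ_y = 269.0 MPa, ρ = 3810 kg/m³
  borosilicate glass: σ_y = 45.10 MPa, ρ = 2211 kg/m³
  silicon nitride: M = 7.24×10⁻³
  alumina ceramic: M = 4.30×10⁻³
  borosilicate glass: M = 3.04×10⁻³
  soda-lime glass: M = 2.56×10⁻³
Highest index: silicon nitride.

silicon nitride, M = 7.24×10⁻³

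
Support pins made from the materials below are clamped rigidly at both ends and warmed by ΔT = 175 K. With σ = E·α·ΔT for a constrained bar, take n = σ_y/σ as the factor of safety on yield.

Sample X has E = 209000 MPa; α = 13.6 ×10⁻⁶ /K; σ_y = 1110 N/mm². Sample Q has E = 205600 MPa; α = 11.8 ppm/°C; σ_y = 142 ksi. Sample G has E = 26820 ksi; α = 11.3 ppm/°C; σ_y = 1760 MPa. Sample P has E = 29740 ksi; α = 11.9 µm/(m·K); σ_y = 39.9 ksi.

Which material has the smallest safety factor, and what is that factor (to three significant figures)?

sample P, n = 0.644

With everything in SI (GPa, ×10⁻⁶/K, MPa):
  sample X: E = 209.0, α = 13.6, σ_y = 1110 → σ = 497 MPa, n = 2.23
  sample Q: E = 205.6, α = 11.8, σ_y = 979.1 → σ = 425 MPa, n = 2.31
  sample G: E = 184.9, α = 11.3, σ_y = 1760 → σ = 366 MPa, n = 4.81
  sample P: E = 205.1, α = 11.9, σ_y = 275.1 → σ = 427 MPa, n = 0.644
Sample P has the lowest safety factor, n = 0.644.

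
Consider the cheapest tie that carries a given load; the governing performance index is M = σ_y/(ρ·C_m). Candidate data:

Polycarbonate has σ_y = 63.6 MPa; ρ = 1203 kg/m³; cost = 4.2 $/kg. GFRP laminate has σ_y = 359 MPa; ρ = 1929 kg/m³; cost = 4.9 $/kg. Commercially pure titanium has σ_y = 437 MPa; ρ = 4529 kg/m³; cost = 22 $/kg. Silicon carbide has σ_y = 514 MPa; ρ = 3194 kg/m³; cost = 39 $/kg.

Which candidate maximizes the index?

Evaluate M for each candidate:
  GFRP laminate: M = 38.0 kN·m per $
  polycarbonate: M = 12.6 kN·m per $
  commercially pure titanium: M = 4.39 kN·m per $
  silicon carbide: M = 4.13 kN·m per $
GFRP laminate has the largest M.

GFRP laminate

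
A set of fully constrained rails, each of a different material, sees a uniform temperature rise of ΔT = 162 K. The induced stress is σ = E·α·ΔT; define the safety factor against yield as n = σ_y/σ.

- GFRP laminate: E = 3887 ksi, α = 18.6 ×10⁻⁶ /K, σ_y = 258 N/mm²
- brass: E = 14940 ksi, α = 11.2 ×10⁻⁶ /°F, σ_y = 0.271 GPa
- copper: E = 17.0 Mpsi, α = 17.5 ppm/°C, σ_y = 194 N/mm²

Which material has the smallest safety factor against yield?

Per material, after unit conversion:
  GFRP laminate: E = 26.80, α = 18.6, σ_y = 258.0 → σ = 80.8 MPa, n = 3.19
  brass: E = 103.0, α = 20.2, σ_y = 271.0 → σ = 336 MPa, n = 0.806
  copper: E = 117.2, α = 17.5, σ_y = 194.0 → σ = 332 MPa, n = 0.584
Copper has the lowest safety factor, n = 0.584.

copper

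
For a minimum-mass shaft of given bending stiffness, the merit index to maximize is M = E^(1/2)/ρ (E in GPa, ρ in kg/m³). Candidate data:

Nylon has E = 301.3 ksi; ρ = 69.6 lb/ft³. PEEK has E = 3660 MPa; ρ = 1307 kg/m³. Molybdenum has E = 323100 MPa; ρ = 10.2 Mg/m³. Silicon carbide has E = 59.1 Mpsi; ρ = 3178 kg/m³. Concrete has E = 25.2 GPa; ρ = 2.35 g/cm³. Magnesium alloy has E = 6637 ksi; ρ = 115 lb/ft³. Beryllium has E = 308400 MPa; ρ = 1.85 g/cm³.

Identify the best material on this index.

In SI units:
  nylon: E = 2.077 GPa, ρ = 1115 kg/m³
  PEEK: E = 3.660 GPa, ρ = 1307 kg/m³
  molybdenum: E = 323.1 GPa, ρ = 10200 kg/m³
  silicon carbide: E = 407.5 GPa, ρ = 3178 kg/m³
  concrete: E = 25.20 GPa, ρ = 2350 kg/m³
  magnesium alloy: E = 45.76 GPa, ρ = 1842 kg/m³
  beryllium: E = 308.4 GPa, ρ = 1850 kg/m³
  beryllium: M = 9.49×10⁻³
  silicon carbide: M = 6.35×10⁻³
  magnesium alloy: M = 3.67×10⁻³
  concrete: M = 2.14×10⁻³
  molybdenum: M = 1.76×10⁻³
  PEEK: M = 1.46×10⁻³
  nylon: M = 1.29×10⁻³
Beryllium has the largest M.

beryllium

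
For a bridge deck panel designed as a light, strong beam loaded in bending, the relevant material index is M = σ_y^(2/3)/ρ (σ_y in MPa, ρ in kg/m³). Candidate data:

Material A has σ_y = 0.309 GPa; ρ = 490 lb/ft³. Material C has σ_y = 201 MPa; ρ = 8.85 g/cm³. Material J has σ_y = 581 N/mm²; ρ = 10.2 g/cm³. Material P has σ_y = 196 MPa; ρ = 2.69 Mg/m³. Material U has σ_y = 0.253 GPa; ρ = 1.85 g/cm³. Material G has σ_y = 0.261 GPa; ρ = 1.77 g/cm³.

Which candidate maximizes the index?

material G

Convert each candidate to consistent units, then evaluate M:
  material A: σ_y = 309.0 MPa, ρ = 7849 kg/m³
  material C: σ_y = 201.0 MPa, ρ = 8850 kg/m³
  material J: σ_y = 581.0 MPa, ρ = 10200 kg/m³
  material P: σ_y = 196.0 MPa, ρ = 2690 kg/m³
  material U: σ_y = 253.0 MPa, ρ = 1850 kg/m³
  material G: σ_y = 261.0 MPa, ρ = 1770 kg/m³
  material G: M = 23.1×10⁻³
  material U: M = 21.6×10⁻³
  material P: M = 12.5×10⁻³
  material J: M = 6.83×10⁻³
  material A: M = 5.82×10⁻³
  material C: M = 3.88×10⁻³
The maximum is for material G.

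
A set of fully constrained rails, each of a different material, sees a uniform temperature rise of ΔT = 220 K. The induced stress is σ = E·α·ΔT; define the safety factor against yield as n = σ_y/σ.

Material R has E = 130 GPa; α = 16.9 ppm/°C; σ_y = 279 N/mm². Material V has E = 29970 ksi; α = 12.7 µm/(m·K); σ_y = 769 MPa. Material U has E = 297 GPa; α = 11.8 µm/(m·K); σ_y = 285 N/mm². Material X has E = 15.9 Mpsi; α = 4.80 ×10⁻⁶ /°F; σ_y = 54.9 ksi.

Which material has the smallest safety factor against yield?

In consistent units (E in GPa, α in ×10⁻⁶/K, σ_y in MPa):
  material R: E = 130.0, α = 16.9, σ_y = 279.0 → σ = 483 MPa, n = 0.577
  material V: E = 206.6, α = 12.7, σ_y = 769.0 → σ = 577 MPa, n = 1.33
  material U: E = 297.0, α = 11.8, σ_y = 285.0 → σ = 771 MPa, n = 0.370
  material X: E = 109.6, α = 8.64, σ_y = 378.5 → σ = 208 MPa, n = 1.82
Smallest n: material U with n = 0.370.

material U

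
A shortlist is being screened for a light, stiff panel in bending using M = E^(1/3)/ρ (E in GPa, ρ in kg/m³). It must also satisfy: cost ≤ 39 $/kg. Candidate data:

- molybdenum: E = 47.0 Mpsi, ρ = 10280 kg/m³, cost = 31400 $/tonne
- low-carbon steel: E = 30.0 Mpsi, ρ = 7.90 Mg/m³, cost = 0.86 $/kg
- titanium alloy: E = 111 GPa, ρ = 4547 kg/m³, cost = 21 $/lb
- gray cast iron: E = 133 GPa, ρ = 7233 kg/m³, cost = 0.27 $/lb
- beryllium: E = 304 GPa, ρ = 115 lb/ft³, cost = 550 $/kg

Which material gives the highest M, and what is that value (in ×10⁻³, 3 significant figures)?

Screen on constraints: cost ≤ 39 $/kg. Survivors: molybdenum, low-carbon steel, gray cast iron.
In SI units:
  molybdenum: E = 324.1 GPa, ρ = 10280 kg/m³
  low-carbon steel: E = 206.8 GPa, ρ = 7900 kg/m³
  gray cast iron: E = 133.0 GPa, ρ = 7233 kg/m³
  low-carbon steel: M = 0.749×10⁻³
  gray cast iron: M = 0.706×10⁻³
  molybdenum: M = 0.668×10⁻³
Low-carbon steel ranks first.

low-carbon steel, M = 0.749×10⁻³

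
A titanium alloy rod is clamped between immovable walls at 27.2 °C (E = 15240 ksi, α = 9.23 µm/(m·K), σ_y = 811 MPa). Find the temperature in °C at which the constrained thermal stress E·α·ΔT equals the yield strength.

E = 15240 ksi = 105.1 GPa.
E·α·ΔT = 811.0 MPa ⇒ ΔT = 811.0 / (105.1×10³ × 9.23×10⁻⁶) = 836.2 K.
T = 27.2 + 836.2 = 863.4 °C.

863 °C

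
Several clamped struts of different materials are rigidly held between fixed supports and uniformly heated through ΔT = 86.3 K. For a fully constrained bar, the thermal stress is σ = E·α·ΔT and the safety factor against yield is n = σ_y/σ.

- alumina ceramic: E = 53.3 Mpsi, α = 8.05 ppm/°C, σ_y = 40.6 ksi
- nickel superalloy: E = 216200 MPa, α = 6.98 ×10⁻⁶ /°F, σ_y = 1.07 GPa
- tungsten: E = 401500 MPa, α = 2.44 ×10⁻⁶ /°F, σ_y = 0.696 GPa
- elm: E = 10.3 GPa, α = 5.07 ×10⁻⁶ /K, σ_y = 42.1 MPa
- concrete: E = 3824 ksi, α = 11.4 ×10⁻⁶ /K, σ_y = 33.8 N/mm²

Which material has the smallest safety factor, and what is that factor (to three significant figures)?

alumina ceramic, n = 1.10

With everything in SI (GPa, ×10⁻⁶/K, MPa):
  alumina ceramic: E = 367.5, α = 8.05, σ_y = 279.9 → σ = 255 MPa, n = 1.10
  nickel superalloy: E = 216.2, α = 12.6, σ_y = 1070 → σ = 234 MPa, n = 4.56
  tungsten: E = 401.5, α = 4.39, σ_y = 696.0 → σ = 152 MPa, n = 4.57
  elm: E = 10.30, α = 5.07, σ_y = 42.10 → σ = 4.51 MPa, n = 9.34
  concrete: E = 26.37, α = 11.4, σ_y = 33.80 → σ = 25.9 MPa, n = 1.30
Smallest n: alumina ceramic with n = 1.10.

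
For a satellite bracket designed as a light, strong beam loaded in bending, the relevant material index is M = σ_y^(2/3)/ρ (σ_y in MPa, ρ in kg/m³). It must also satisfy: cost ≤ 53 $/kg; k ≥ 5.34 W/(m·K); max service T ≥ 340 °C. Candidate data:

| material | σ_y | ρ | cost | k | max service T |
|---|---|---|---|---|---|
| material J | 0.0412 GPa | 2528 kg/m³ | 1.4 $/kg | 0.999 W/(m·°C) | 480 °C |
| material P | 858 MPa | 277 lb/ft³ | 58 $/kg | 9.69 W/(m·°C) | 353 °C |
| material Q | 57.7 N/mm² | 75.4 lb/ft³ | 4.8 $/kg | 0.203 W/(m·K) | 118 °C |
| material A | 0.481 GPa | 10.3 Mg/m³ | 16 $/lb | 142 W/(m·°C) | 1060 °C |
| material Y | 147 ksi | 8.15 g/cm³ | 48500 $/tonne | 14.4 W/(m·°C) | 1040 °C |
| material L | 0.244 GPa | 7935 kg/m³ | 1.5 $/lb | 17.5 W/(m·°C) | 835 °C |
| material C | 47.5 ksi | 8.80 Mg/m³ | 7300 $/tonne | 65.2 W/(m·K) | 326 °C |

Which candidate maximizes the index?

Screen on constraints: cost ≤ 53 $/kg; k ≥ 5.34 W/(m·K); max service T ≥ 340 °C. Survivors: material A, material Y, material L.
After converting to SI:
  material A: σ_y = 481.0 MPa, ρ = 10300 kg/m³
  material Y: σ_y = 1014 MPa, ρ = 8150 kg/m³
  material L: σ_y = 244.0 MPa, ρ = 7935 kg/m³
  material Y: M = 12.4×10⁻³
  material A: M = 5.96×10⁻³
  material L: M = 4.92×10⁻³
Material Y ranks first.

material Y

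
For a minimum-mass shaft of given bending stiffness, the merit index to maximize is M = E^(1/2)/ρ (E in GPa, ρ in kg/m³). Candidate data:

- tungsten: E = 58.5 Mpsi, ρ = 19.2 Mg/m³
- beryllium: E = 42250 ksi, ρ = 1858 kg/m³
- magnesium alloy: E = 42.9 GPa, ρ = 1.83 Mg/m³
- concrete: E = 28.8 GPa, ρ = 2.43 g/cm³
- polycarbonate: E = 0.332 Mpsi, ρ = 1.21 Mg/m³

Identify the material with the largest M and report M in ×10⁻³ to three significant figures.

Normalizing units and computing the index:
  tungsten: E = 403.3 GPa, ρ = 19200 kg/m³
  beryllium: E = 291.3 GPa, ρ = 1858 kg/m³
  magnesium alloy: E = 42.90 GPa, ρ = 1830 kg/m³
  concrete: E = 28.80 GPa, ρ = 2430 kg/m³
  polycarbonate: E = 2.289 GPa, ρ = 1210 kg/m³
  beryllium: M = 9.19×10⁻³
  magnesium alloy: M = 3.58×10⁻³
  concrete: M = 2.21×10⁻³
  polycarbonate: M = 1.25×10⁻³
  tungsten: M = 1.05×10⁻³
Highest index: beryllium.

beryllium, M = 9.19×10⁻³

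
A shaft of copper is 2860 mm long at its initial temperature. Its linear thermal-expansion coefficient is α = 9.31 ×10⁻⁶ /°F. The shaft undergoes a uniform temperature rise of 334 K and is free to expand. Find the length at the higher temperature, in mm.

2876.0 mm

Convert α: 9.31×10⁻⁶/°F × (9/5) = 16.8×10⁻⁶/K.
ΔL = α·L₀·ΔT = 16.8×10⁻⁶ × 2860 mm × 334.0 K = 16.0 mm.
L = L₀ + ΔL = 2860 + 16.0 = 2876.0 mm.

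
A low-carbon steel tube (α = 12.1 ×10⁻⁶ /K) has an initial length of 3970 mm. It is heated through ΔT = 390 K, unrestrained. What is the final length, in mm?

ΔL = α·L₀·ΔT = 12.1×10⁻⁶ × 3970 mm × 390.0 K = 18.7 mm.
L = L₀ + ΔL = 3970 + 18.7 = 3988.7 mm.

3988.7 mm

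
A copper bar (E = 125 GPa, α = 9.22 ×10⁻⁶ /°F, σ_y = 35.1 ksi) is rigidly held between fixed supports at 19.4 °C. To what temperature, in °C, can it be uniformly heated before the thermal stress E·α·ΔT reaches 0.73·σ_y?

105 °C

α = 9.22×10⁻⁶/°F × 9/5 = 16.6×10⁻⁶/K.
σ_y = 35.1 ksi = 242.0 MPa.
E·α·ΔT = 176.7 MPa ⇒ ΔT = 176.7 / (125.0×10³ × 16.6×10⁻⁶) = 85.16 K.
T = 19.4 + 85.16 = 104.6 °C.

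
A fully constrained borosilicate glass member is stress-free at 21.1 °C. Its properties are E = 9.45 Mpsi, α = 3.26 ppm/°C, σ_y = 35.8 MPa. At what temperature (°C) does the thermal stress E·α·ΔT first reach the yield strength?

E = 9.45 Mpsi = 65.16 GPa.
E·α·ΔT = 35.80 MPa ⇒ ΔT = 35.80 / (65.16×10³ × 3.26×10⁻⁶) = 168.5 K.
T = 21.1 + 168.5 = 189.6 °C.

190 °C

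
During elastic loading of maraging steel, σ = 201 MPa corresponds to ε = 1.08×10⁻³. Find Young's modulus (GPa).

186 GPa

E = σ/ε = 201 MPa / 1.08×10⁻³ = 186100 MPa = 186 GPa.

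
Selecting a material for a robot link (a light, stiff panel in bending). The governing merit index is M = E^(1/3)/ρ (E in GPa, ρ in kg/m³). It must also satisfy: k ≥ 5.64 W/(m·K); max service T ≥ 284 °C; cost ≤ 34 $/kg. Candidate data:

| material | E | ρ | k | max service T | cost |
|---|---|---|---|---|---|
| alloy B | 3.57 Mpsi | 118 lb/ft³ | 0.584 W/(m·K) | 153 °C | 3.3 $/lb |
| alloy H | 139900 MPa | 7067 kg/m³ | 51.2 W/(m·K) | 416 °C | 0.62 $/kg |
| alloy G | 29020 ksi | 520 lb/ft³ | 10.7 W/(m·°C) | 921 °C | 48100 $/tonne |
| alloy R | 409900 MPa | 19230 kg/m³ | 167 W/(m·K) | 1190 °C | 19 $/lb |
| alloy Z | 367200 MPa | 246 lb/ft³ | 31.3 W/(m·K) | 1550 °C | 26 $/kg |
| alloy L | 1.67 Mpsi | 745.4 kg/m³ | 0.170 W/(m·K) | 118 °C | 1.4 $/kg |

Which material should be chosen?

alloy Z

Screen on constraints: k ≥ 5.64 W/(m·K); max service T ≥ 284 °C; cost ≤ 34 $/kg. Survivors: alloy H, alloy Z.
Normalizing units and computing the index:
  alloy H: E = 139.9 GPa, ρ = 7067 kg/m³
  alloy Z: E = 367.2 GPa, ρ = 3941 kg/m³
  alloy Z: M = 1.82×10⁻³
  alloy H: M = 0.735×10⁻³
Alloy Z has the largest M.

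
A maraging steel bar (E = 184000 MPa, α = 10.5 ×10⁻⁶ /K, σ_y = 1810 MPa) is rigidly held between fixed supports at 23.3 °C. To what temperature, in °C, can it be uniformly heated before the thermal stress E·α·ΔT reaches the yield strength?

960 °C

E = 184000 MPa = 184.0 GPa.
E·α·ΔT = 1810 MPa ⇒ ΔT = 1810 / (184.0×10³ × 10.5×10⁻⁶) = 936.9 K.
T = 23.3 + 936.9 = 960.2 °C.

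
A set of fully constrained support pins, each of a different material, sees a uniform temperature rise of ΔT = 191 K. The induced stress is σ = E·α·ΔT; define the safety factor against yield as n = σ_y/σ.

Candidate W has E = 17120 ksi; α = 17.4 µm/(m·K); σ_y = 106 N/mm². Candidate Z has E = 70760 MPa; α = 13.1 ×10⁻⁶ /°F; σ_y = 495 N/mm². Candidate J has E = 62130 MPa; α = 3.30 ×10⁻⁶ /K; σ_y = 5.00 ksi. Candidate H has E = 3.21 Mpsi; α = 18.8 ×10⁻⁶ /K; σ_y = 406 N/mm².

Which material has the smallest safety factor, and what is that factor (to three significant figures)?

In consistent units (E in GPa, α in ×10⁻⁶/K, σ_y in MPa):
  candidate W: E = 118.0, α = 17.4, σ_y = 106.0 → σ = 392 MPa, n = 0.270
  candidate Z: E = 70.76, α = 23.6, σ_y = 495.0 → σ = 319 MPa, n = 1.55
  candidate J: E = 62.13, α = 3.30, σ_y = 34.47 → σ = 39.2 MPa, n = 0.880
  candidate H: E = 22.13, α = 18.8, σ_y = 406.0 → σ = 79.5 MPa, n = 5.11
Candidate W has the lowest safety factor, n = 0.270.

candidate W, n = 0.270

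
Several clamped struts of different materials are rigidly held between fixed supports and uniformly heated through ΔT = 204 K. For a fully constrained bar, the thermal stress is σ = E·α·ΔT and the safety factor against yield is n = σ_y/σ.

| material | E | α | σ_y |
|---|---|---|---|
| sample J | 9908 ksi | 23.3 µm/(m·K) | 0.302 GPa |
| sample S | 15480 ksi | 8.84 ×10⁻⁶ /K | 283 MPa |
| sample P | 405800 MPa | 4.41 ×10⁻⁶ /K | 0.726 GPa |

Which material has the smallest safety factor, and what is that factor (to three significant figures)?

sample J, n = 0.930

With everything in SI (GPa, ×10⁻⁶/K, MPa):
  sample J: E = 68.31, α = 23.3, σ_y = 302.0 → σ = 325 MPa, n = 0.930
  sample S: E = 106.7, α = 8.84, σ_y = 283.0 → σ = 192 MPa, n = 1.47
  sample P: E = 405.8, α = 4.41, σ_y = 726.0 → σ = 365 MPa, n = 1.99
The minimum is sample J at n = 0.930.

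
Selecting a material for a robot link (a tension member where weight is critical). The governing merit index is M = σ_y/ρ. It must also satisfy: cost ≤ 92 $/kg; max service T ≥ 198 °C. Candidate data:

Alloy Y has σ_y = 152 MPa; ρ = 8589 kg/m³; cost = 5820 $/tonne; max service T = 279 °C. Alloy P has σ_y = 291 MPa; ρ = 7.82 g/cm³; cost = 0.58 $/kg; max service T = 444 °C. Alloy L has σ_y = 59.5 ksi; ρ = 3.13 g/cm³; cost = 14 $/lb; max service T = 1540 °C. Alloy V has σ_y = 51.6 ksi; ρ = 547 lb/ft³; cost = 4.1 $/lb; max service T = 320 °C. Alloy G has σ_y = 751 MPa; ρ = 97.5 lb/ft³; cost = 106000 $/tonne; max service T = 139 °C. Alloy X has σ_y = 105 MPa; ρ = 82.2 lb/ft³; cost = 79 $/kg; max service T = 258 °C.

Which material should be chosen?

alloy L

Screen on constraints: cost ≤ 92 $/kg; max service T ≥ 198 °C. Survivors: alloy Y, alloy P, alloy L, alloy V, alloy X.
After converting to SI:
  alloy Y: σ_y = 152.0 MPa, ρ = 8589 kg/m³
  alloy P: σ_y = 291.0 MPa, ρ = 7820 kg/m³
  alloy L: σ_y = 410.2 MPa, ρ = 3130 kg/m³
  alloy V: σ_y = 355.8 MPa, ρ = 8762 kg/m³
  alloy X: σ_y = 105.0 MPa, ρ = 1317 kg/m³
  alloy L: M = 131 kN·m/kg
  alloy X: M = 79.7 kN·m/kg
  alloy V: M = 40.6 kN·m/kg
  alloy P: M = 37.2 kN·m/kg
  alloy Y: M = 17.7 kN·m/kg
The maximum is for alloy L.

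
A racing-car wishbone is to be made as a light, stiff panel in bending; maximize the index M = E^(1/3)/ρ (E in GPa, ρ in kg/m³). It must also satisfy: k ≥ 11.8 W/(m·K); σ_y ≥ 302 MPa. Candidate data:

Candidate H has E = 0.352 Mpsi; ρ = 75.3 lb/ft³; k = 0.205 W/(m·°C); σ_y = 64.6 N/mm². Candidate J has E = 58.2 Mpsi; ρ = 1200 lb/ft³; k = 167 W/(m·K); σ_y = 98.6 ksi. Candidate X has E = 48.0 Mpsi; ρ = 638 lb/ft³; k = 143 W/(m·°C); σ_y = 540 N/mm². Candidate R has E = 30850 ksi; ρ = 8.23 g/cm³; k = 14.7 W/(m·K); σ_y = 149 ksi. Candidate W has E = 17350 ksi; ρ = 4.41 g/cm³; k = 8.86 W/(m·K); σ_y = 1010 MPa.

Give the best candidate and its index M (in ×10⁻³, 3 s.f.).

candidate R, M = 0.725×10⁻³

Screen on constraints: k ≥ 11.8 W/(m·K); σ_y ≥ 302 MPa. Survivors: candidate J, candidate X, candidate R.
Convert each candidate to consistent units, then evaluate M:
  candidate J: E = 401.3 GPa, ρ = 19220 kg/m³
  candidate X: E = 330.9 GPa, ρ = 10220 kg/m³
  candidate R: E = 212.7 GPa, ρ = 8230 kg/m³
  candidate R: M = 0.725×10⁻³
  candidate X: M = 0.677×10⁻³
  candidate J: M = 0.384×10⁻³
Highest index: candidate R.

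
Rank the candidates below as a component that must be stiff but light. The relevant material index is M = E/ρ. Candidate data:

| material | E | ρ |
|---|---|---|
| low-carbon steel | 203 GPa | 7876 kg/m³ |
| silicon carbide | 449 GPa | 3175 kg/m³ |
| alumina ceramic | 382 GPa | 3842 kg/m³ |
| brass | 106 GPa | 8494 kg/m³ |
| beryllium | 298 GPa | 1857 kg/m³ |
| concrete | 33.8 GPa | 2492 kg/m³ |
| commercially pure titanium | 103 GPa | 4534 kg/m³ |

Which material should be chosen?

beryllium

Computing M directly (units already consistent):
  beryllium: M = 160 MN·m/kg
  silicon carbide: M = 141 MN·m/kg
  alumina ceramic: M = 99.4 MN·m/kg
  low-carbon steel: M = 25.8 MN·m/kg
  commercially pure titanium: M = 22.7 MN·m/kg
  concrete: M = 13.6 MN·m/kg
  brass: M = 12.5 MN·m/kg
Beryllium has the largest M.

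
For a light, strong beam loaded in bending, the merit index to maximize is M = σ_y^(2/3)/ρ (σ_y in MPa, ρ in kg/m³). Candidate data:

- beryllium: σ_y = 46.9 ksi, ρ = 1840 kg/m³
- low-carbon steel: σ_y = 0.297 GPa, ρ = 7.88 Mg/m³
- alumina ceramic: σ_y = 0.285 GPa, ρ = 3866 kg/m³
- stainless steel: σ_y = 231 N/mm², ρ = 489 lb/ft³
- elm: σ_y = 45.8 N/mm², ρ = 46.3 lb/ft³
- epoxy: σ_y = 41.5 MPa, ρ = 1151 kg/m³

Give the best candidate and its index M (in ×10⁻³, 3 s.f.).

Convert each candidate to consistent units, then evaluate M:
  beryllium: σ_y = 323.4 MPa, ρ = 1840 kg/m³
  low-carbon steel: σ_y = 297.0 MPa, ρ = 7880 kg/m³
  alumina ceramic: σ_y = 285.0 MPa, ρ = 3866 kg/m³
  stainless steel: σ_y = 231.0 MPa, ρ = 7833 kg/m³
  elm: σ_y = 45.80 MPa, ρ = 741.7 kg/m³
  epoxy: σ_y = 41.50 MPa, ρ = 1151 kg/m³
  beryllium: M = 25.6×10⁻³
  elm: M = 17.3×10⁻³
  alumina ceramic: M = 11.2×10⁻³
  epoxy: M = 10.4×10⁻³
  low-carbon steel: M = 5.65×10⁻³
  stainless steel: M = 4.81×10⁻³
Beryllium has the largest M.

beryllium, M = 25.6×10⁻³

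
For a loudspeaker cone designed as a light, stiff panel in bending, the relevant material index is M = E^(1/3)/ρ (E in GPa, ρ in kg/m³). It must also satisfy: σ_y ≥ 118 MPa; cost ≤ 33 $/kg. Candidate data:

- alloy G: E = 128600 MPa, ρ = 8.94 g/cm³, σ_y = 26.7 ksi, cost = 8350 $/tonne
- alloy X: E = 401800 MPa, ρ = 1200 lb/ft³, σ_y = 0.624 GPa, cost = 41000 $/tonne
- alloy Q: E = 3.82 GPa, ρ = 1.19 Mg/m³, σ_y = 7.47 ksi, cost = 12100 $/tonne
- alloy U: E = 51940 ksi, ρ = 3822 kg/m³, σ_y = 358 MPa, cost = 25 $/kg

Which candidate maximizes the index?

Screen on constraints: σ_y ≥ 118 MPa; cost ≤ 33 $/kg. Survivors: alloy G, alloy U.
After converting to SI:
  alloy G: E = 128.6 GPa, ρ = 8940 kg/m³
  alloy U: E = 358.1 GPa, ρ = 3822 kg/m³
  alloy U: M = 1.86×10⁻³
  alloy G: M = 0.565×10⁻³
The maximum is for alloy U.

alloy U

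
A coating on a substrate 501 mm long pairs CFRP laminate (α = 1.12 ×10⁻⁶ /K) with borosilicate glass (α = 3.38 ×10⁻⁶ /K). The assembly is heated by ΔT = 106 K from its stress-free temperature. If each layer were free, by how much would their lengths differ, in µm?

Δα = |1.12 − 3.38|×10⁻⁶/K = 2.26×10⁻⁶/K.
ΔL_mismatch = Δα·L·ΔT = 2.26×10⁻⁶ × 501.0 mm × 106.0 K = 120 µm.

120 µm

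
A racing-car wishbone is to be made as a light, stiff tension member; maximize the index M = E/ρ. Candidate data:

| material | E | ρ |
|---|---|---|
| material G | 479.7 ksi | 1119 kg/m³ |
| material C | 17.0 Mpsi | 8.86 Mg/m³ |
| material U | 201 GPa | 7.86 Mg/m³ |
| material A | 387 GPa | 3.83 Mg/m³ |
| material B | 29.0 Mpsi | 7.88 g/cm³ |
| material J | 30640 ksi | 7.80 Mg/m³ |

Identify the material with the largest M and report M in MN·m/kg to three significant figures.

Convert each candidate to consistent units, then evaluate M:
  material G: E = 3.307 GPa, ρ = 1119 kg/m³
  material C: E = 117.2 GPa, ρ = 8860 kg/m³
  material U: E = 201.0 GPa, ρ = 7860 kg/m³
  material A: E = 387.0 GPa, ρ = 3830 kg/m³
  material B: E = 199.9 GPa, ρ = 7880 kg/m³
  material J: E = 211.3 GPa, ρ = 7800 kg/m³
  material A: M = 101 MN·m/kg
  material J: M = 27.1 MN·m/kg
  material U: M = 25.6 MN·m/kg
  material B: M = 25.4 MN·m/kg
  material C: M = 13.2 MN·m/kg
  material G: M = 2.96 MN·m/kg
Highest index: material A.

material A, M = 101 MN·m/kg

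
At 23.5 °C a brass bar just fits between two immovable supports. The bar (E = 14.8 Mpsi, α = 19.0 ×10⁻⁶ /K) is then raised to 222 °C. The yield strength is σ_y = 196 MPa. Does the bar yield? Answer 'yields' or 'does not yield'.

yields

E = 14.8 Mpsi = 102.0 GPa.
ΔT = 198.5 K. Constrained thermal stress σ = E·α·ΔT = 102.0×10³ MPa × 19.0×10⁻⁶ × 198.5 = 385 MPa (compressive).
Compare to σ_y = 196 MPa: σ ≥ σ_y, so it yields.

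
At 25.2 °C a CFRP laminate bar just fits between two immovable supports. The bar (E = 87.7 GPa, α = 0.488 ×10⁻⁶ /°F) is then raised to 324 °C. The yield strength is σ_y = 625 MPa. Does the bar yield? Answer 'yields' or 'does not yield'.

does not yield

α = 0.488×10⁻⁶/°F × 9/5 = 0.878×10⁻⁶/K.
ΔT = 298.8 K. Constrained thermal stress σ = E·α·ΔT = 87.70×10³ MPa × 0.878×10⁻⁶ × 298.8 = 23.0 MPa (compressive).
Compare to σ_y = 625 MPa: σ < σ_y, so it does not yield.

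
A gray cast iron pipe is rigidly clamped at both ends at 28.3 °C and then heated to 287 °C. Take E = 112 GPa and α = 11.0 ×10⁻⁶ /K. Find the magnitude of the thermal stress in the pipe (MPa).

ΔT = 258.7 K. Constrained thermal stress σ = E·α·ΔT = 112.0×10³ MPa × 11.0×10⁻⁶ × 258.7 = 319 MPa (compressive).

319 MPa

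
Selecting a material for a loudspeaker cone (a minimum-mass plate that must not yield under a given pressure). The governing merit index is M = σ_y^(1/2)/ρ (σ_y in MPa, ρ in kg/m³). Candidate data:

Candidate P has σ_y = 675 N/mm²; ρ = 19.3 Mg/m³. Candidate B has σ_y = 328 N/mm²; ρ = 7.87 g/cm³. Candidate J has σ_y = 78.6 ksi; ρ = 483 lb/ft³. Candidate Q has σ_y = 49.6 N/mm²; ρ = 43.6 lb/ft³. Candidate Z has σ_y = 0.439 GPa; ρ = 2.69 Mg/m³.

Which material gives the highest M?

In SI units:
  candidate P: σ_y = 675.0 MPa, ρ = 19300 kg/m³
  candidate B: σ_y = 328.0 MPa, ρ = 7870 kg/m³
  candidate J: σ_y = 541.9 MPa, ρ = 7737 kg/m³
  candidate Q: σ_y = 49.60 MPa, ρ = 698.4 kg/m³
  candidate Z: σ_y = 439.0 MPa, ρ = 2690 kg/m³
  candidate Q: M = 10.1×10⁻³
  candidate Z: M = 7.79×10⁻³
  candidate J: M = 3.01×10⁻³
  candidate B: M = 2.30×10⁻³
  candidate P: M = 1.35×10⁻³
Highest index: candidate Q.

candidate Q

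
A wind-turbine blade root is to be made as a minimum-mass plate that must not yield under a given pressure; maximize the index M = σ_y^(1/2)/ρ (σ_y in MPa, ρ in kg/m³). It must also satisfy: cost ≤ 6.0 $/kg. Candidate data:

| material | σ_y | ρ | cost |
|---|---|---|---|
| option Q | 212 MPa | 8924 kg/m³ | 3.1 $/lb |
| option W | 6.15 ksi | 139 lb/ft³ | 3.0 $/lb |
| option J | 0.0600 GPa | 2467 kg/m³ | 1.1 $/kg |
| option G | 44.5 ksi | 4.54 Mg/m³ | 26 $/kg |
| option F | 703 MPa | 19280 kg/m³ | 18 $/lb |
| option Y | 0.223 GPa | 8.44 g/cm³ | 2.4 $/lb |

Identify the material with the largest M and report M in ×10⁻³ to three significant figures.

Screen on constraints: cost ≤ 6.0 $/kg. Survivors: option J, option Y.
Putting every candidate on a common basis:
  option J: σ_y = 60.00 MPa, ρ = 2467 kg/m³
  option Y: σ_y = 223.0 MPa, ρ = 8440 kg/m³
  option J: M = 3.14×10⁻³
  option Y: M = 1.77×10⁻³
Option J has the largest M.

option J, M = 3.14×10⁻³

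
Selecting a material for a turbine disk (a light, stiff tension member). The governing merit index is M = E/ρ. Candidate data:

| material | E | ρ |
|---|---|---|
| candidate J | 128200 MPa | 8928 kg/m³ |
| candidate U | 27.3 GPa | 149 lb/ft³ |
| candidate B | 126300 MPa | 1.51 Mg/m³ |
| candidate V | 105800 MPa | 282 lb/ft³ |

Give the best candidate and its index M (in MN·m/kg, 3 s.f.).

In SI units:
  candidate J: E = 128.2 GPa, ρ = 8928 kg/m³
  candidate U: E = 27.30 GPa, ρ = 2387 kg/m³
  candidate B: E = 126.3 GPa, ρ = 1510 kg/m³
  candidate V: E = 105.8 GPa, ρ = 4517 kg/m³
  candidate B: M = 83.6 MN·m/kg
  candidate V: M = 23.4 MN·m/kg
  candidate J: M = 14.4 MN·m/kg
  candidate U: M = 11.4 MN·m/kg
Candidate B has the largest M.

candidate B, M = 83.6 MN·m/kg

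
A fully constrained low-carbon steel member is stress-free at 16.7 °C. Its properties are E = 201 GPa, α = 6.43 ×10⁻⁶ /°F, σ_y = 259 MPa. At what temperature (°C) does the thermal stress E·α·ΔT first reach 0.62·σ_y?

α = 6.43×10⁻⁶/°F × 9/5 = 11.6×10⁻⁶/K.
E·α·ΔT = 160.6 MPa ⇒ ΔT = 160.6 / (201.0×10³ × 11.6×10⁻⁶) = 69.03 K.
T = 16.7 + 69.03 = 85.73 °C.

85.7 °C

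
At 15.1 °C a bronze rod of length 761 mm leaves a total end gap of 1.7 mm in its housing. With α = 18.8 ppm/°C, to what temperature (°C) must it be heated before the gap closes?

α·L₀·ΔT = 1.7 mm ⇒ ΔT = 1.7 / (18.8×10⁻⁶ × 761.0) = 118.8 K.
T = 15.1 + 118.8 = 133.9 °C.

134 °C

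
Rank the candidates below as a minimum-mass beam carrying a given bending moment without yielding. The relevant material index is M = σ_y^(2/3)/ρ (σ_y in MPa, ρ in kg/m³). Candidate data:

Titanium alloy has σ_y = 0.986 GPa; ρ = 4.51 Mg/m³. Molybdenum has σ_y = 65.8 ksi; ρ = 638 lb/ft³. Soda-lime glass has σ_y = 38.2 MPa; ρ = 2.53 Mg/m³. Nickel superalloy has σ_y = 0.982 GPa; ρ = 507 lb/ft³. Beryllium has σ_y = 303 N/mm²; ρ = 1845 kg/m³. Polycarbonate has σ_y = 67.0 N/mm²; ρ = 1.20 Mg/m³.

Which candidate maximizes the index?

beryllium

Putting every candidate on a common basis:
  titanium alloy: σ_y = 986.0 MPa, ρ = 4510 kg/m³
  molybdenum: σ_y = 453.7 MPa, ρ = 10220 kg/m³
  soda-lime glass: σ_y = 38.20 MPa, ρ = 2530 kg/m³
  nickel superalloy: σ_y = 982.0 MPa, ρ = 8121 kg/m³
  beryllium: σ_y = 303.0 MPa, ρ = 1845 kg/m³
  polycarbonate: σ_y = 67.00 MPa, ρ = 1200 kg/m³
  beryllium: M = 24.5×10⁻³
  titanium alloy: M = 22.0×10⁻³
  polycarbonate: M = 13.7×10⁻³
  nickel superalloy: M = 12.2×10⁻³
  molybdenum: M = 5.78×10⁻³
  soda-lime glass: M = 4.48×10⁻³
Beryllium has the largest M.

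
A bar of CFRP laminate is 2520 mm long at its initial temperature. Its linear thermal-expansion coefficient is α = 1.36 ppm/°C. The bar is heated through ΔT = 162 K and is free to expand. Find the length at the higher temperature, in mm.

2520.6 mm

ΔL = α·L₀·ΔT = 1.36×10⁻⁶ × 2520 mm × 162.0 K = 0.555 mm.
L = L₀ + ΔL = 2520 + 0.555 = 2520.6 mm.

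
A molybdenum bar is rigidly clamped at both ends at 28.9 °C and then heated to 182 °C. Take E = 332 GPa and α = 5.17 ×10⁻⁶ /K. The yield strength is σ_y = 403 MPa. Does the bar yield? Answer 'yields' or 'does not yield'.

does not yield

ΔT = 153.1 K. Constrained thermal stress σ = E·α·ΔT = 332.0×10³ MPa × 5.17×10⁻⁶ × 153.1 = 263 MPa (compressive).
Compare to σ_y = 403 MPa: σ < σ_y, so it does not yield.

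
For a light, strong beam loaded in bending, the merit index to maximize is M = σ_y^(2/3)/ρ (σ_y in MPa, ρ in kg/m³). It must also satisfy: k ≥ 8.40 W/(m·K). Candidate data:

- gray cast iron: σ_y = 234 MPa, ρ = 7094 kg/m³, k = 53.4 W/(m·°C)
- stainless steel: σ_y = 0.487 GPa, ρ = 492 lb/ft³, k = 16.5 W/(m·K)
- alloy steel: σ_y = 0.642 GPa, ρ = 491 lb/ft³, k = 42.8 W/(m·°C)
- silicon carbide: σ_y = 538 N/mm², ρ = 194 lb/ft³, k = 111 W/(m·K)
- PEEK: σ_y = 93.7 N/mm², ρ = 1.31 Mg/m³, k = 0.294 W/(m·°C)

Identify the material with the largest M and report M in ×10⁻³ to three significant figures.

Screen on constraints: k ≥ 8.40 W/(m·K). Survivors: gray cast iron, stainless steel, alloy steel, silicon carbide.
Normalizing units and computing the index:
  gray cast iron: σ_y = 234.0 MPa, ρ = 7094 kg/m³
  stainless steel: σ_y = 487.0 MPa, ρ = 7881 kg/m³
  alloy steel: σ_y = 642.0 MPa, ρ = 7865 kg/m³
  silicon carbide: σ_y = 538.0 MPa, ρ = 3108 kg/m³
  silicon carbide: M = 21.3×10⁻³
  alloy steel: M = 9.46×10⁻³
  stainless steel: M = 7.85×10⁻³
  gray cast iron: M = 5.35×10⁻³
Highest index: silicon carbide.

silicon carbide, M = 21.3×10⁻³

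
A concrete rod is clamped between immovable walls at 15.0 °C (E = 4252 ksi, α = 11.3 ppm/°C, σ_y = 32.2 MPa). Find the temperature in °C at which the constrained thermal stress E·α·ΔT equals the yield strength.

112 °C

E = 4252 ksi = 29.32 GPa.
E·α·ΔT = 32.20 MPa ⇒ ΔT = 32.20 / (29.32×10³ × 11.3×10⁻⁶) = 97.20 K.
T = 15.0 + 97.20 = 112.2 °C.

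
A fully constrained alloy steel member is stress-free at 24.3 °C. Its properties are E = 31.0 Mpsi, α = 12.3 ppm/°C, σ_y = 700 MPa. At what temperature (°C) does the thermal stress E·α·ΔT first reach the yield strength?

E = 31.0 Mpsi = 213.7 GPa.
E·α·ΔT = 700.0 MPa ⇒ ΔT = 700.0 / (213.7×10³ × 12.3×10⁻⁶) = 266.3 K.
T = 24.3 + 266.3 = 290.6 °C.

291 °C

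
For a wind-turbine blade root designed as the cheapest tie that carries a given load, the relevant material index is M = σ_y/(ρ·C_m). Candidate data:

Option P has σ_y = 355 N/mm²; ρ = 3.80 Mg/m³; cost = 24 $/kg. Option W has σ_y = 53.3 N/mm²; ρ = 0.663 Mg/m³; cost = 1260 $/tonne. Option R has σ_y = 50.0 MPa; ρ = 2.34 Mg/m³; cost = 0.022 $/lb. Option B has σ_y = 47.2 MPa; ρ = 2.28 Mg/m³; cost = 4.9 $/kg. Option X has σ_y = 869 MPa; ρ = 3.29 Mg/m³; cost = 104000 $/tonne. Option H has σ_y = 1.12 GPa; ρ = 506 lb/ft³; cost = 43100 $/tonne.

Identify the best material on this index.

option R

In SI units:
  option P: σ_y = 355.0 MPa, ρ = 3800 kg/m³, cost = 24.00 $/kg
  option W: σ_y = 53.30 MPa, ρ = 663.0 kg/m³, cost = 1.260 $/kg
  option R: σ_y = 50.00 MPa, ρ = 2340 kg/m³, cost = 0.04850 $/kg
  option B: σ_y = 47.20 MPa, ρ = 2280 kg/m³, cost = 4.900 $/kg
  option X: σ_y = 869.0 MPa, ρ = 3290 kg/m³, cost = 104.0 $/kg
  option H: σ_y = 1120 MPa, ρ = 8105 kg/m³, cost = 43.10 $/kg
  option R: M = 441 kN·m per $
  option W: M = 63.8 kN·m per $
  option B: M = 4.22 kN·m per $
  option P: M = 3.89 kN·m per $
  option H: M = 3.21 kN·m per $
  option X: M = 2.54 kN·m per $
The maximum is for option R.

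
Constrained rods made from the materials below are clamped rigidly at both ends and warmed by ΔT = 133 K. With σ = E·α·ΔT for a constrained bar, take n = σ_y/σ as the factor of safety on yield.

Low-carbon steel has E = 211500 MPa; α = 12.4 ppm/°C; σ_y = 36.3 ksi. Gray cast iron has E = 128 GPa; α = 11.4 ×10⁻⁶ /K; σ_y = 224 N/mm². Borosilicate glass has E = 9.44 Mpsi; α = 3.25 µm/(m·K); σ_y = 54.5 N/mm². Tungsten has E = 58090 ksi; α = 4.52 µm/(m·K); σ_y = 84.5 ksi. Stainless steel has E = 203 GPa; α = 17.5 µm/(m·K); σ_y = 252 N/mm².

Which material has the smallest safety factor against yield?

stainless steel

In consistent units (E in GPa, α in ×10⁻⁶/K, σ_y in MPa):
  low-carbon steel: E = 211.5, α = 12.4, σ_y = 250.3 → σ = 349 MPa, n = 0.718
  gray cast iron: E = 128.0, α = 11.4, σ_y = 224.0 → σ = 194 MPa, n = 1.15
  borosilicate glass: E = 65.09, α = 3.25, σ_y = 54.50 → σ = 28.1 MPa, n = 1.94
  tungsten: E = 400.5, α = 4.52, σ_y = 582.6 → σ = 241 MPa, n = 2.42
  stainless steel: E = 203.0, α = 17.5, σ_y = 252.0 → σ = 472 MPa, n = 0.533
Stainless steel has the lowest safety factor, n = 0.533.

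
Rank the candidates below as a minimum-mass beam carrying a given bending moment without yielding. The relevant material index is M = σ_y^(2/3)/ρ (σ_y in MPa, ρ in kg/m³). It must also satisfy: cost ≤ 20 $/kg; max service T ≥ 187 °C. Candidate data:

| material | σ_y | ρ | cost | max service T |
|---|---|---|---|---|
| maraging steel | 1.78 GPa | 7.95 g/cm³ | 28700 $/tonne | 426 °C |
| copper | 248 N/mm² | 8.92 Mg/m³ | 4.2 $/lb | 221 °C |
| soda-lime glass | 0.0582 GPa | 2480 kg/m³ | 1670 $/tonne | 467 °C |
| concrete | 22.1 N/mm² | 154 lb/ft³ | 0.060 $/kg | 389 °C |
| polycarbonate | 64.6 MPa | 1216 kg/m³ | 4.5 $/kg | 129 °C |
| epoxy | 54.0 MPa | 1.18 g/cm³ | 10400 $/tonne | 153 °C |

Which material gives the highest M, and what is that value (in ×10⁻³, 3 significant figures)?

soda-lime glass, M = 6.06×10⁻³

Screen on constraints: cost ≤ 20 $/kg; max service T ≥ 187 °C. Survivors: copper, soda-lime glass, concrete.
In SI units:
  copper: σ_y = 248.0 MPa, ρ = 8920 kg/m³
  soda-lime glass: σ_y = 58.20 MPa, ρ = 2480 kg/m³
  concrete: σ_y = 22.10 MPa, ρ = 2467 kg/m³
  soda-lime glass: M = 6.06×10⁻³
  copper: M = 4.43×10⁻³
  concrete: M = 3.19×10⁻³
The maximum is for soda-lime glass.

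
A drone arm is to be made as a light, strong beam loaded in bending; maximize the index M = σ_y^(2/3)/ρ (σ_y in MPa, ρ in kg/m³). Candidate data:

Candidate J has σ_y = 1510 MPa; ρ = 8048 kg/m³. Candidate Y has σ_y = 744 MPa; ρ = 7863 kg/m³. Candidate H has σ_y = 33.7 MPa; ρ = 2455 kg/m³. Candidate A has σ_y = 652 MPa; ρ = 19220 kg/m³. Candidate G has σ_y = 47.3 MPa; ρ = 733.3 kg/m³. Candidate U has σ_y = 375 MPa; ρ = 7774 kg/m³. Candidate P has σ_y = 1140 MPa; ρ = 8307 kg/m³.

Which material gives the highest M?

candidate G

Per-candidate index values:
  candidate G: M = 17.8×10⁻³
  candidate J: M = 16.4×10⁻³
  candidate P: M = 13.1×10⁻³
  candidate Y: M = 10.4×10⁻³
  candidate U: M = 6.69×10⁻³
  candidate H: M = 4.25×10⁻³
  candidate A: M = 3.91×10⁻³
The maximum is for candidate G.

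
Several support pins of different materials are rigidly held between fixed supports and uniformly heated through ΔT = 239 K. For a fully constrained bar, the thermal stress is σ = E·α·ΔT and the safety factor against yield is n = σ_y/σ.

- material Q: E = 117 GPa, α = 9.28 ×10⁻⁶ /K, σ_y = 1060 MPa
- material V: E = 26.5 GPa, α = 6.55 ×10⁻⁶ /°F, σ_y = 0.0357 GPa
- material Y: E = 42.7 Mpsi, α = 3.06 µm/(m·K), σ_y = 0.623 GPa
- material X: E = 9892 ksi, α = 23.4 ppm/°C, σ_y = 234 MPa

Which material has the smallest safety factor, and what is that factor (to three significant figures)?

With everything in SI (GPa, ×10⁻⁶/K, MPa):
  material Q: E = 117.0, α = 9.28, σ_y = 1060 → σ = 259 MPa, n = 4.08
  material V: E = 26.50, α = 11.8, σ_y = 35.70 → σ = 74.7 MPa, n = 0.478
  material Y: E = 294.4, α = 3.06, σ_y = 623.0 → σ = 215 MPa, n = 2.89
  material X: E = 68.20, α = 23.4, σ_y = 234.0 → σ = 381 MPa, n = 0.613
The minimum is material V at n = 0.478.

material V, n = 0.478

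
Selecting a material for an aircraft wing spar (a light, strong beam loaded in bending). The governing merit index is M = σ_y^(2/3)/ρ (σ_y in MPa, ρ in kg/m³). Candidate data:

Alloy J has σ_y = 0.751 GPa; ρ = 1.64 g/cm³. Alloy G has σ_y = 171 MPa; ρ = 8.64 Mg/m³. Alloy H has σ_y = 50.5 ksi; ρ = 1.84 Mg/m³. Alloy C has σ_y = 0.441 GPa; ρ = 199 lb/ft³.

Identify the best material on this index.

Putting every candidate on a common basis:
  alloy J: σ_y = 751.0 MPa, ρ = 1640 kg/m³
  alloy G: σ_y = 171.0 MPa, ρ = 8640 kg/m³
  alloy H: σ_y = 348.2 MPa, ρ = 1840 kg/m³
  alloy C: σ_y = 441.0 MPa, ρ = 3188 kg/m³
  alloy J: M = 50.4×10⁻³
  alloy H: M = 26.9×10⁻³
  alloy C: M = 18.2×10⁻³
  alloy G: M = 3.57×10⁻³
Alloy J ranks first.

alloy J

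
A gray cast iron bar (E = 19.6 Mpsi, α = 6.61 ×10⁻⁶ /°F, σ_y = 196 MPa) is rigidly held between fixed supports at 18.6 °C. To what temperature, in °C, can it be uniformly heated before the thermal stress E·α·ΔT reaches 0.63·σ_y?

E = 19.6 Mpsi = 135.1 GPa.
α = 6.61×10⁻⁶/°F × 9/5 = 11.9×10⁻⁶/K.
E·α·ΔT = 123.5 MPa ⇒ ΔT = 123.5 / (135.1×10³ × 11.9×10⁻⁶) = 76.80 K.
T = 18.6 + 76.80 = 95.40 °C.

95.4 °C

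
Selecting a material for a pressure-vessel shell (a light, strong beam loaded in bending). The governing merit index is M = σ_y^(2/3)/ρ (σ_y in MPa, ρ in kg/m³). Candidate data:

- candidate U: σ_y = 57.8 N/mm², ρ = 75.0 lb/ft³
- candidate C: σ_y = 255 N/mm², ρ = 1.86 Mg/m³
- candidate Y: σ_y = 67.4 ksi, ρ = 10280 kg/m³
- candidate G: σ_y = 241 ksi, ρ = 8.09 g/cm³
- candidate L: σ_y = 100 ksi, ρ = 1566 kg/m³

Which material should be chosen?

After converting to SI:
  candidate U: σ_y = 57.80 MPa, ρ = 1201 kg/m³
  candidate C: σ_y = 255.0 MPa, ρ = 1860 kg/m³
  candidate Y: σ_y = 464.7 MPa, ρ = 10280 kg/m³
  candidate G: σ_y = 1662 MPa, ρ = 8090 kg/m³
  candidate L: σ_y = 689.5 MPa, ρ = 1566 kg/m³
  candidate L: M = 49.8×10⁻³
  candidate C: M = 21.6×10⁻³
  candidate G: M = 17.3×10⁻³
  candidate U: M = 12.4×10⁻³
  candidate Y: M = 5.84×10⁻³
Candidate L has the largest M.

candidate L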